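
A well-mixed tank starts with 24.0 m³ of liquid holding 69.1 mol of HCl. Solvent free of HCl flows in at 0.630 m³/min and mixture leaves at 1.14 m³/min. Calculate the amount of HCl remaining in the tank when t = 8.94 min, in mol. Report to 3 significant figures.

43.1 mol

Total volume: dV/dt = Q_in − Q_out = -0.51000 m³/min, so V(t) = 24.0 − 0.51000 t and V(8.94) = 19.441 m³.
Species balance (pure solvent in): dm/dt = −Q_out · m/V(t).
Separate: dm/m = −Q_out dt/V(t) ⇒ ln(m/m₀) = −(Q_out/(Q_in−Q_out)) ln(V/V₀).
m = m₀ (V₀/V)^(Q_out/(Q_in−Q_out)) = 69.1 × (24.0/19.441)^(-2.2353) = 43.146 mol.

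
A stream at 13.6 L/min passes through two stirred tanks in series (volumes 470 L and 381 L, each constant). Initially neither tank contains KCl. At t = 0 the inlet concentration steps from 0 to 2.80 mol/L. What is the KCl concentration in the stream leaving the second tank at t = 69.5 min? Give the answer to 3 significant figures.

Each tank obeys Vᵢ dCᵢ/dt = Q(Cᵢ₋₁ − Cᵢ), so τᵢ = Vᵢ/Q.
τ₁ = 470/13.6 = 34.559 min; τ₂ = 381/13.6 = 28.015 min.
Tank 1: C₁ = C_in(1 − e^(−t/τ₁)). Tank 2 (τ₁ ≠ τ₂): C₂ = C_in[1 − (τ₁ e^(−t/τ₁) − τ₂ e^(−t/τ₂))/(τ₁ − τ₂)].
At t = 69.5: e^(−t/τ₁) = 0.13385, e^(−t/τ₂) = 0.083673.
C₂ = 2.80·[1 − (34.559·0.13385 − 28.015·0.083673)/(6.5441)] = 2.80·0.65137 = 1.8238 mol/L.

1.82 mol/L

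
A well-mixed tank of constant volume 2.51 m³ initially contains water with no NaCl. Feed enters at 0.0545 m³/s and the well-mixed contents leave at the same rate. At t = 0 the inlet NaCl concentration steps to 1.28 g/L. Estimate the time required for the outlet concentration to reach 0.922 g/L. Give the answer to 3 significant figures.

Species balance: V dC/dt = Q(C_in − C) ⇒ τ = V/Q = 46.055 s.
C(t) = C_in + (C₀ − C_in) e^(−t/τ). Set C = 0.922 and solve for t:
e^(−t/τ) = (C − C_in)/(C₀ − C_in) = (0.922 − 1.28)/(0 − 1.28) = 0.27969
t = −τ ln(…) = 46.055 × 1.2741 = 58.678 s.

58.7 s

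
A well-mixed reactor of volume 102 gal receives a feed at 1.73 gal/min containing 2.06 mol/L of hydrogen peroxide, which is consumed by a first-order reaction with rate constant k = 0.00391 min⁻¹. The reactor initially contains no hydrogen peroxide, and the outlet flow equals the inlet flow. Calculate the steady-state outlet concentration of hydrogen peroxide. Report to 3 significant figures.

Species balance: V dC/dt = Q C_in − Q C − k V C.
Steady state (dC/dt = 0): C_ss = Q C_in/(Q + kV) = C_in/(1 + kV/Q).
C_ss = 1.73·2.06/(1.73 + 0.00391·102) = 3.5638/2.1288 = 1.6741 mol/L.

1.67 mol/L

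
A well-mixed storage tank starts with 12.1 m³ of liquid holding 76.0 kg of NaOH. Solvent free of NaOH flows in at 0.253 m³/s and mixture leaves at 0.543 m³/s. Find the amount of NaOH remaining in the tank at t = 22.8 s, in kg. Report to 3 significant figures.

17.3 kg

Let m(t) be the amount of NaOH. Volume: V(t) = V₀ + (Q_in − Q_out) t = 12.1 − 0.29000 t; V(22.8) = 5.4880 m³.
Solute balance: dm/dt = 0 − Q_out C = −Q_out m/V(t).
dm/m = −Q_out dt/(V₀ − 0.29000 t); integrating gives ln(m/m₀) = −(Q_out/(Q_in−Q_out)) ln(V/V₀).
m = m₀ (V₀/V)^(Q_out/(Q_in−Q_out)) = 76.0 × (12.1/5.4880)^(-1.8724) = 17.293 kg.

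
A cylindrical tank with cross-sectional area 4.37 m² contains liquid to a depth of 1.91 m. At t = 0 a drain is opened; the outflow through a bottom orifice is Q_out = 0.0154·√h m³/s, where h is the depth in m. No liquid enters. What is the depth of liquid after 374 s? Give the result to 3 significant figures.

0.523 m

A dh/dt = −Q_out = −0.0154 √h.
This is separable: 2 d(√h)/dt = −0.0154/A, so √h = √h₀ − (0.0154/(2A)) t.
√h = √1.91 − 0.0154·374/(2·4.37) = 1.3820 − 0.65899 = 0.72303.
h = 0.72303² = 0.52278 m.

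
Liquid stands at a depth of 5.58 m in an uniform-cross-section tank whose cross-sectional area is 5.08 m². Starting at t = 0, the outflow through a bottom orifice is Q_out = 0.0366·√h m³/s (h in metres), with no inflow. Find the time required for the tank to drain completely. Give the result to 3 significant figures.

656 s

Unsteady balance on liquid volume: A dh/dt = −0.0366 √h.
This is separable: 2 d(√h)/dt = −0.0366/A, so √h = √h₀ − (0.0366/(2A)) t.
Set h = 0: 2√h₀ = (0.0366/A) t_empty ⇒ t_empty = 2A√h₀/0.0366.
t_empty = 2·5.08·√5.58/0.0366 = 10.160·2.3622/0.0366 = 655.74 s.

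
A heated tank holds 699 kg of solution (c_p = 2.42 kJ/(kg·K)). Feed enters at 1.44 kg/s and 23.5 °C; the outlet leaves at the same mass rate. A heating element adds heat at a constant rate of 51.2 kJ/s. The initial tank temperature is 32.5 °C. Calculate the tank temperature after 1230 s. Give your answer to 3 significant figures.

M c_p dT/dt = ṁ c_p (T_in − T) + Q̇.
τ = M/ṁ = 485.42 s; T_ss = T_in + Q̇/(ṁ c_p) = 23.5 + 51.2/(1.44·2.42) = 38.192 °C.
Solution: T(t) = T_ss + (T₀ − T_ss) e^(−t/τ).
T(1230) = 38.192 + (-5.6924)·e^(−1230/485.42) = 38.192 + (-5.6924)·0.079349 = 37.741 °C.

37.7 °C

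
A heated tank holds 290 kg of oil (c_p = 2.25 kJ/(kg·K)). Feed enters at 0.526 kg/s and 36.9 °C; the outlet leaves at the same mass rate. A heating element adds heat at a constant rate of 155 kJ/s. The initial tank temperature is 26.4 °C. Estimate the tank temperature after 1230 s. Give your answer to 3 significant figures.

153 °C

Energy balance: M c_p dT/dt = ṁ c_p (T_in − T) + 155.
τ = M/ṁ = 551.33 s; T_ss = T_in + Q̇/(ṁ c_p) = 36.9 + 155/(0.526·2.25) = 167.87 °C.
Solution: T(t) = T_ss + (T₀ − T_ss) e^(−t/τ).
T(1230) = 167.87 + (-141.47)·e^(−1230/551.33) = 167.87 + (-141.47)·0.10742 = 152.67 °C.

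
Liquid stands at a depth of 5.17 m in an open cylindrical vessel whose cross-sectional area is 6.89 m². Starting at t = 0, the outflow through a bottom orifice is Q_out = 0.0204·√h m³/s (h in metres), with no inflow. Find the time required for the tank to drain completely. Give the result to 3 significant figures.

1540 s

A dh/dt = −Q_out = −0.0204 √h.
∫ h^(−1/2) dh = −(0.0204/A) ∫ dt, giving 2√h = 2√h₀ − (0.0204/A) t.
Tank is empty when √h = 0: t_empty = 2A√h₀/0.0204.
t_empty = 2·6.89·√5.17/0.0204 = 13.780·2.2738/0.0204 = 1535.9 s.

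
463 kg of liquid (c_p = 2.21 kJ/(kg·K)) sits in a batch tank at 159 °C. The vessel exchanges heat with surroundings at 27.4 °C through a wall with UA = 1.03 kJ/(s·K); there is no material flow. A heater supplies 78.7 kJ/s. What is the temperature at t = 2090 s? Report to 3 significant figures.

111 °C

Lumped-capacitance energy balance: M c_p dT/dt = UA(T_amb − T) + Q̇.
dT/dt = (T_ss − T)/τ with T_ss = T_amb + Q̇/UA = 27.4 + 78.7/1.03 = 103.81 °C, τ = M c_p/UA = 463·2.21/1.03 = 993.43 s.
Solution: T(t) = T_ss + (T₀ − T_ss) e^(−t/τ).
T(2090) = 103.81 + (55.192)·0.12199 = 110.54 °C.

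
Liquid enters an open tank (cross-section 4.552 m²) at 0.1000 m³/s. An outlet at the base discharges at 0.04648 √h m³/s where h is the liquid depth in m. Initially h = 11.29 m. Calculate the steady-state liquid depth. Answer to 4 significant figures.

4.629 m

Level balance: A dh/dt = 0.1000 − 0.04648 √h. Setting dh/dt = 0:
Q_in = 0.04648 √h_ss ⇒ √h_ss = 0.1000/0.04648 = 2.15146.
h_ss = 2.15146² = 4.62879 m. (Since h₀ = 11.29 m > h_ss, the level will fall toward this value.)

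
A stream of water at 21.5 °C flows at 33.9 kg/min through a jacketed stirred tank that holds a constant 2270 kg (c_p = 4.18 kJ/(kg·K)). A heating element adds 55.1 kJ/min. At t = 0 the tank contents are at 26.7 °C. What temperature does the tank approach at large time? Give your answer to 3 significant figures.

21.9 °C

M c_p dT/dt = ṁ c_p (T_in − T) + Q̇.
At steady state dT/dt = 0 ⇒ T_ss = T_in + Q̇/(ṁ c_p) = 21.5 + 55.1/(33.9·4.18) = 21.889 °C.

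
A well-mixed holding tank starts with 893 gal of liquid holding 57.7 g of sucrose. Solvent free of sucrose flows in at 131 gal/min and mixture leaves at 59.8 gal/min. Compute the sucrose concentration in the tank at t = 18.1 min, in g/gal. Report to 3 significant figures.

0.0125 g/gal

Let m(t) be the amount of sucrose. Volume: V(t) = V₀ + (Q_in − Q_out) t = 893 + 71.200 t; V(18.1) = 2181.7 gal.
No sucrose enters, so dm/dt = −Q_out · (m/V).
dm/m = −Q_out dt/(V₀ + 71.200 t); integrating gives ln(m/m₀) = −(Q_out/(Q_in−Q_out)) ln(V/V₀).
m = m₀ (V₀/V)^(Q_out/(Q_in−Q_out)) = 57.7 × (893/2181.7)^(0.83989) = 27.249 g.
C = m/V = 27.249/2181.7 = 0.012489 g/gal.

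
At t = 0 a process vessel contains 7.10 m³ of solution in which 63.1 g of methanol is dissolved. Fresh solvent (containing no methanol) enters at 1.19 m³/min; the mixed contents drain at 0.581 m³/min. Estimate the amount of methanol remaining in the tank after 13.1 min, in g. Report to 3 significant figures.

30.8 g

Let m(t) be the amount of methanol. Volume: V(t) = V₀ + (Q_in − Q_out) t = 7.10 + 0.60900 t; V(13.1) = 15.078 m³.
Solute balance: dm/dt = 0 − Q_out C = −Q_out m/V(t).
Separate: dm/m = −Q_out dt/V(t) ⇒ ln(m/m₀) = −(Q_out/(Q_in−Q_out)) ln(V/V₀).
m = m₀ (V₀/V)^(Q_out/(Q_in−Q_out)) = 63.1 × (7.10/15.078)^(0.95402) = 30.760 g.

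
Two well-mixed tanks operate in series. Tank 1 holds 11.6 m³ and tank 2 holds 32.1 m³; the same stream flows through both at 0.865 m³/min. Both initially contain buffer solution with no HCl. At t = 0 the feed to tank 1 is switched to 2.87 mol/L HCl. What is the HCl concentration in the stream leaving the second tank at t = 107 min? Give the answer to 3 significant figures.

2.62 mol/L

Species balance on tank i: dCᵢ/dt = (Cᵢ₋₁ − Cᵢ)/τᵢ with τᵢ = Vᵢ/Q.
τ₁ = 11.6/0.865 = 13.410 min; τ₂ = 32.1/0.865 = 37.110 min.
Solving the cascade with C₁(0)=C₂(0)=0 gives C₂(t) = C_in[1 − (τ₁ e^(−t/τ₁) − τ₂ e^(−t/τ₂))/(τ₁ − τ₂)].
At t = 107: e^(−t/τ₁) = 0.00034262, e^(−t/τ₂) = 0.055948.
C₂ = 2.87·[1 − (13.410·0.00034262 − 37.110·0.055948)/(-23.699)] = 2.87·0.91259 = 2.6191 mol/L.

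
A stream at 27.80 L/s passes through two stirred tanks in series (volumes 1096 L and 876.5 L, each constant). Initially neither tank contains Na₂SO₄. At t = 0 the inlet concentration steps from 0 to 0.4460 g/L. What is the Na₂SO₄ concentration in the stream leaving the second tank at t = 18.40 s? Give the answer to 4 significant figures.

Species balance on tank i: dCᵢ/dt = (Cᵢ₋₁ − Cᵢ)/τᵢ with τᵢ = Vᵢ/Q.
τ₁ = 1096/27.80 = 39.4245 s; τ₂ = 876.5/27.80 = 31.5288 s.
Tank 1: C₁ = C_in(1 − e^(−t/τ₁)). Tank 2 (τ₁ ≠ τ₂): C₂ = C_in[1 − (τ₁ e^(−t/τ₁) − τ₂ e^(−t/τ₂))/(τ₁ − τ₂)].
At t = 18.40: e^(−t/τ₁) = 0.627059, e^(−t/τ₂) = 0.557890.
C₂ = 0.4460·[1 − (39.4245·0.627059 − 31.5288·0.557890)/(7.89568)] = 0.4460·0.0967390 = 0.0431456 g/L.

0.04315 g/L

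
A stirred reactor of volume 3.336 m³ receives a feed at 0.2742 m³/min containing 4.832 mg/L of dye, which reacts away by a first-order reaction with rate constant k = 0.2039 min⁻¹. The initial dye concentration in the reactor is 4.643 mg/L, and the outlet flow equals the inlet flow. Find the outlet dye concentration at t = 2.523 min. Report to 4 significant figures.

Species balance: V dC/dt = Q C_in − Q C − k V C.
This is linear with rate a = Q/V + k = 0.286094 min⁻¹.
C_ss = Q C_in/(Q + kV) = 1.38822 mg/L; C(t) = C_ss + (C₀ − C_ss) e^(−a t).
C(2.523) = 1.38822 + (3.25478)·e^(−0.286094·2.523) = 1.38822 + (3.25478)·0.485869 = 2.96962 mg/L.

2.970 mg/L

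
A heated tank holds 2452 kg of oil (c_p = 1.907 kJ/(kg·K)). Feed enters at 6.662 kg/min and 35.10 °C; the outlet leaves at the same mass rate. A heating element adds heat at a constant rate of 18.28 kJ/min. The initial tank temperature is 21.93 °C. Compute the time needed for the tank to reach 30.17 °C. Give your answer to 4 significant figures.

M c_p dT/dt = ṁ c_p (T_in − T) + Q̇.
τ = M/ṁ = 368.058 min; T_ss = T_in + Q̇/(ṁ c_p) = 36.5389 °C.
T(t) = T_ss + (T₀ − T_ss) e^(−t/τ). Set T = 30.17:
e^(−t/τ) = (30.17 − 36.5389)/(21.93 − 36.5389) = 0.435959
t = −368.058 · ln(0.435959) = 305.564 min.

305.6 min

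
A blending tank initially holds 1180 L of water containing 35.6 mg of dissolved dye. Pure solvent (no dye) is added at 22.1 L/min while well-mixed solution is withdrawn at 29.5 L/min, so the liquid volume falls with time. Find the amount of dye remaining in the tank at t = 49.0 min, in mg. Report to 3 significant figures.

Let m(t) be the amount of dye. Volume: V(t) = V₀ + (Q_in − Q_out) t = 1180 − 7.4000 t; V(49.0) = 817.40 L.
No dye enters, so dm/dt = −Q_out · (m/V).
dm/m = −Q_out dt/(V₀ − 7.4000 t); integrating gives ln(m/m₀) = −(Q_out/(Q_in−Q_out)) ln(V/V₀).
m = m₀ (V₀/V)^(Q_out/(Q_in−Q_out)) = 35.6 × (1180/817.40)^(-3.9865) = 8.2379 mg.

8.24 mg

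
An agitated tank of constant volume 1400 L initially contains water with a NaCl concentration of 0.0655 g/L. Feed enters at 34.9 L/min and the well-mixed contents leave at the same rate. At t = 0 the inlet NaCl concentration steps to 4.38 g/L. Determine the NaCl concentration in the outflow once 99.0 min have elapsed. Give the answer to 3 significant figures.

Species balance on the tank: V dC/dt = Q(C_in − C).
So dC/dt = (C_in − C)/τ with τ = V/Q = 1400/34.9 = 40.115 min.
This is linear first-order; C(t) = C_in + (C₀ − C_in) e^(−t/τ).
C(99.0) = 4.38 + (0.0655 − 4.38)·e^(−99.0/40.115) = 4.38 + (-4.3145)·0.084760 = 4.0143 g/L.

4.01 g/L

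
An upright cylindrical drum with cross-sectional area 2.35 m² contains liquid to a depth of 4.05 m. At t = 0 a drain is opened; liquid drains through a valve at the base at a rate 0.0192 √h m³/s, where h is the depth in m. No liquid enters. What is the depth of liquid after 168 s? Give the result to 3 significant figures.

With no inflow, A dh/dt = −0.0192 √h.
∫ h^(−1/2) dh = −(0.0192/A) ∫ dt, giving 2√h = 2√h₀ − (0.0192/A) t.
√h = √4.05 − 0.0192·168/(2·2.35) = 2.0125 − 0.68630 = 1.3262.
h = 1.3262² = 1.7587 m.

1.76 m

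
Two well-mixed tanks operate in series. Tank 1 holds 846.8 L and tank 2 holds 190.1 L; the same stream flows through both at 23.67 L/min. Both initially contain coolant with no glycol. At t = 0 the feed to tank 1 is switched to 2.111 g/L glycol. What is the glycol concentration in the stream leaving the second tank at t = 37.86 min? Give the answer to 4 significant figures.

1.172 g/L

Species balance on tank i: dCᵢ/dt = (Cᵢ₋₁ − Cᵢ)/τᵢ with τᵢ = Vᵢ/Q.
τ₁ = 846.8/23.67 = 35.7752 min; τ₂ = 190.1/23.67 = 8.03126 min.
Tank 1: C₁ = C_in(1 − e^(−t/τ₁)). Tank 2 (τ₁ ≠ τ₂): C₂ = C_in[1 − (τ₁ e^(−t/τ₁) − τ₂ e^(−t/τ₂))/(τ₁ − τ₂)].
At t = 37.86: e^(−t/τ₁) = 0.347054, e^(−t/τ₂) = 0.00896813.
C₂ = 2.111·[1 − (35.7752·0.347054 − 8.03126·0.00896813)/(27.7440)] = 2.111·0.555077 = 1.17177 g/L.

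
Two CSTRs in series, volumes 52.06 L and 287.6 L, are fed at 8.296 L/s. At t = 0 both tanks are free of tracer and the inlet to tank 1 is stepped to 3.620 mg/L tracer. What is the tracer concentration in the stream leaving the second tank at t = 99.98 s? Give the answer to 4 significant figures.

3.373 mg/L

Species balance on tank i: dCᵢ/dt = (Cᵢ₋₁ − Cᵢ)/τᵢ with τᵢ = Vᵢ/Q.
τ₁ = 52.06/8.296 = 6.27531 s; τ₂ = 287.6/8.296 = 34.6673 s.
Solving the cascade with C₁(0)=C₂(0)=0 gives C₂(t) = C_in[1 − (τ₁ e^(−t/τ₁) − τ₂ e^(−t/τ₂))/(τ₁ − τ₂)].
At t = 99.98: e^(−t/τ₁) = 1.20421e-07, e^(−t/τ₂) = 0.0559115.
C₂ = 3.620·[1 − (6.27531·1.20421e-07 − 34.6673·0.0559115)/(-28.3920)] = 3.620·0.931731 = 3.37287 mg/L.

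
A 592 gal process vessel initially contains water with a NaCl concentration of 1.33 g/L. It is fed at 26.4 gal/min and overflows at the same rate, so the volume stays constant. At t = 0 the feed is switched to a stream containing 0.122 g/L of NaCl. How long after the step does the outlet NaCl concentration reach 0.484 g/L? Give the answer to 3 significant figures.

27.0 min

Species balance: V dC/dt = Q(C_in − C) ⇒ τ = V/Q = 22.424 min.
C(t) = C_in + (C₀ − C_in) e^(−t/τ). Set C = 0.484 and solve for t:
e^(−t/τ) = (C − C_in)/(C₀ − C_in) = (0.484 − 0.122)/(1.33 − 0.122) = 0.29967
t = −τ ln(…) = 22.424 × 1.2051 = 27.023 min.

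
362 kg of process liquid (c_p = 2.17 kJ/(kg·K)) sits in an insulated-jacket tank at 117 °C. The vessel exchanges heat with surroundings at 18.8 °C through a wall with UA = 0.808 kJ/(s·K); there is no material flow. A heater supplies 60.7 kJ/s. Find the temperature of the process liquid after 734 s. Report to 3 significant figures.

105 °C

Unsteady energy balance on the tank contents: M c_p dT/dt = −UA(T − T_amb) + Q̇.
dT/dt = (T_ss − T)/τ with T_ss = T_amb + Q̇/UA = 18.8 + 60.7/0.808 = 93.924 °C, τ = M c_p/UA = 362·2.17/0.808 = 972.20 s.
Solution: T(t) = T_ss + (T₀ − T_ss) e^(−t/τ).
T(734) = 93.924 + (23.076)·0.47002 = 104.77 °C.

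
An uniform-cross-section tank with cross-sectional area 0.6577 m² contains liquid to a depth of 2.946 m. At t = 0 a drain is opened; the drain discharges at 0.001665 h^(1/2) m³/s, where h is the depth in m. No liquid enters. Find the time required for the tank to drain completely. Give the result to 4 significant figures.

1356 s

Accumulation of liquid (constant cross-section A): A dh/dt = −0.001665 √h.
Separate and integrate: 2(√h − √h₀) = −(0.001665/A) t.
Tank is empty when √h = 0: t_empty = 2A√h₀/0.001665.
t_empty = 2·0.6577·√2.946/0.001665 = 1.31540·1.71639/0.001665 = 1356.00 s.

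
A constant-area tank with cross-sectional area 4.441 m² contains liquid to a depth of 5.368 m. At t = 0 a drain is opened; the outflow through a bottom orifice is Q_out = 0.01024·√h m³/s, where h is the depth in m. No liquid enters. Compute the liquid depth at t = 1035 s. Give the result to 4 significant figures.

1.263 m

A dh/dt = −Q_out = −0.01024 √h.
This is separable: 2 d(√h)/dt = −0.01024/A, so √h = √h₀ − (0.01024/(2A)) t.
√h = √5.368 − 0.01024·1035/(2·4.441) = 2.31689 − 1.19324 = 1.12365.
h = 1.12365² = 1.26259 m.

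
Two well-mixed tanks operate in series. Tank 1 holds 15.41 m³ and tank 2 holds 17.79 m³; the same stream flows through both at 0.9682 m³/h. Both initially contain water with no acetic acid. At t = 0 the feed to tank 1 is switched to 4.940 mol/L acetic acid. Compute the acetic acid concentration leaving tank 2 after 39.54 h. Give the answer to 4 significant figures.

Each tank obeys Vᵢ dCᵢ/dt = Q(Cᵢ₋₁ − Cᵢ), so τᵢ = Vᵢ/Q.
τ₁ = 15.41/0.9682 = 15.9161 h; τ₂ = 17.79/0.9682 = 18.3743 h.
Tank 1: C₁ = C_in(1 − e^(−t/τ₁)). Tank 2 (τ₁ ≠ τ₂): C₂ = C_in[1 − (τ₁ e^(−t/τ₁) − τ₂ e^(−t/τ₂))/(τ₁ − τ₂)].
At t = 39.54: e^(−t/τ₁) = 0.0833863, e^(−t/τ₂) = 0.116261.
C₂ = 4.940·[1 − (15.9161·0.0833863 − 18.3743·0.116261)/(-2.45817)] = 4.940·0.670883 = 3.31416 mol/L.

3.314 mol/L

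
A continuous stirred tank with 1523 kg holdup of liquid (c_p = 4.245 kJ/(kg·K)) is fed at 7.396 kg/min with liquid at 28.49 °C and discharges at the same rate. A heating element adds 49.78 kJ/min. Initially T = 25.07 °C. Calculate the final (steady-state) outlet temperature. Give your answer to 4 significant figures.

30.08 °C

M c_p dT/dt = ṁ c_p (T_in − T) + Q̇.
At steady state dT/dt = 0 ⇒ T_ss = T_in + Q̇/(ṁ c_p) = 28.49 + 49.78/(7.396·4.245) = 30.0756 °C.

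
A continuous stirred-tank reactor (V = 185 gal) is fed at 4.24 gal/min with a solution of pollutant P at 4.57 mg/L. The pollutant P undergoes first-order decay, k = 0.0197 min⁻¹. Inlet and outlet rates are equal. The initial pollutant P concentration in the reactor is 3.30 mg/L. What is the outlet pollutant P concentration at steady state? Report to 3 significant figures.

Accumulation = in − out − consumed: V dC/dt = Q C_in − Q C − k V C.
At steady state: 0 = Q C_in − (Q + kV) C_ss, so C_ss = Q C_in/(Q + kV).
C_ss = 4.24·4.57/(4.24 + 0.0197·185) = 19.377/7.8845 = 2.4576 mg/L.

2.46 mg/L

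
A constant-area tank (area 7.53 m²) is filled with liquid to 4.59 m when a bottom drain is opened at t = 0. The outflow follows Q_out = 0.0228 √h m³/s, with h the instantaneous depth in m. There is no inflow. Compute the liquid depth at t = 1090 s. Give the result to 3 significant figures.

0.242 m

A dh/dt = −Q_out = −0.0228 √h.
∫ h^(−1/2) dh = −(0.0228/A) ∫ dt, giving 2√h = 2√h₀ − (0.0228/A) t.
√h = √4.59 − 0.0228·1090/(2·7.53) = 2.1424 − 1.6502 = 0.49223.
h = 0.49223² = 0.24229 m.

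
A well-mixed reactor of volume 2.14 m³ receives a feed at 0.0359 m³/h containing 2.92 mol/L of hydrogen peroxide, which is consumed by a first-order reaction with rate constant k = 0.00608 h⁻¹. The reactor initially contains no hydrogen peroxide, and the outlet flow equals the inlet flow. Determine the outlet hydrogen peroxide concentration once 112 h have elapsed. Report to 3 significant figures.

Species balance: V dC/dt = Q C_in − Q C − k V C.
This is linear with rate a = Q/V + k = 0.022856 h⁻¹.
C_ss = Q C_in/(Q + kV) = 2.1432 mol/L; C(t) = C_ss + (C₀ − C_ss) e^(−a t).
C(112) = 2.1432 + (-2.1432)·e^(−0.022856·112) = 2.1432 + (-2.1432)·0.077317 = 1.9775 mol/L.

1.98 mol/L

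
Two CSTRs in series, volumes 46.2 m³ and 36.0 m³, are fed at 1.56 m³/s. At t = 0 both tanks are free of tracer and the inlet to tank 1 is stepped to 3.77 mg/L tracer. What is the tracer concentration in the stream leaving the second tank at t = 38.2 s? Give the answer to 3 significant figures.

Each tank obeys Vᵢ dCᵢ/dt = Q(Cᵢ₋₁ − Cᵢ), so τᵢ = Vᵢ/Q.
τ₁ = 46.2/1.56 = 29.615 s; τ₂ = 36.0/1.56 = 23.077 s.
Solving the cascade with C₁(0)=C₂(0)=0 gives C₂(t) = C_in[1 − (τ₁ e^(−t/τ₁) − τ₂ e^(−t/τ₂))/(τ₁ − τ₂)].
At t = 38.2: e^(−t/τ₁) = 0.27531, e^(−t/τ₂) = 0.19103.
C₂ = 3.77·[1 − (29.615·0.27531 − 23.077·0.19103)/(6.5385)] = 3.77·0.42724 = 1.6107 mg/L.

1.61 mg/L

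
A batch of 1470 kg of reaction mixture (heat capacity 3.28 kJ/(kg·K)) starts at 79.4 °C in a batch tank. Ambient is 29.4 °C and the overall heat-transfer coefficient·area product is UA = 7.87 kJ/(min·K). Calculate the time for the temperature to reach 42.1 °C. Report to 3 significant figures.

Lumped-capacitance energy balance: M c_p dT/dt = UA(T_amb − T).
τ = M c_p/UA = 612.66 min; T_ss = T_amb = 29.400 °C.
T(t) = T_ss + (T₀ − T_ss)e^(−t/τ); set T = 42.1:
t = −τ ln[(T − T_ss)/(T₀ − T_ss)] = −612.66 · ln(0.25400) = 839.60 min.

840 min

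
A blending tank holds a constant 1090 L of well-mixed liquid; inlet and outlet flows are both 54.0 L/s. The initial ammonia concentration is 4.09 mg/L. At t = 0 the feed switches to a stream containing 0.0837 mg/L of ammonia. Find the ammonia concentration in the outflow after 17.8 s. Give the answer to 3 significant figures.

Accumulation = in − out for the solute gives V dC/dt = Q(C_in − C).
Time constant τ = V/Q = 1090/54.0 = 20.185 s.
C approaches C_in exponentially: C(t) = C_in + (C₀ − C_in) e^(−t/τ).
C(17.8) = 0.0837 + (4.09 − 0.0837)·e^(−17.8/20.185) = 0.0837 + (4.0063)·0.41402 = 1.7424 mg/L.

1.74 mg/L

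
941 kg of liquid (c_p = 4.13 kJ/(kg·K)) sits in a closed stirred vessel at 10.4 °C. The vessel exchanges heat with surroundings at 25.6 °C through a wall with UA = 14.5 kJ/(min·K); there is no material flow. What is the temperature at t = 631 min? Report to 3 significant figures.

M c_p dT/dt = −UA(T − T_amb).
dT/dt = (T_ss − T)/τ with T_ss = T_amb = 25.600 °C, τ = M c_p/UA = 941·4.13/14.5 = 268.02 min.
Solution: T(t) = T_ss + (T₀ − T_ss) e^(−t/τ).
T(631) = 25.600 + (-15.200)·0.094962 = 24.157 °C.

24.2 °C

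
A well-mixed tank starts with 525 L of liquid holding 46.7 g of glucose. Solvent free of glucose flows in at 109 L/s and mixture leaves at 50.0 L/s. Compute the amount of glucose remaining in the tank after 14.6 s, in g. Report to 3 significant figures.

Total volume: dV/dt = Q_in − Q_out = 59.000 L/s, so V(t) = 525 + 59.000 t and V(14.6) = 1386.4 L.
Solute balance: dm/dt = 0 − Q_out C = −Q_out m/V(t).
Separate: dm/m = −Q_out dt/V(t) ⇒ ln(m/m₀) = −(Q_out/(Q_in−Q_out)) ln(V/V₀).
m = m₀ (V₀/V)^(Q_out/(Q_in−Q_out)) = 46.7 × (525/1386.4)^(0.84746) = 20.508 g.

20.5 g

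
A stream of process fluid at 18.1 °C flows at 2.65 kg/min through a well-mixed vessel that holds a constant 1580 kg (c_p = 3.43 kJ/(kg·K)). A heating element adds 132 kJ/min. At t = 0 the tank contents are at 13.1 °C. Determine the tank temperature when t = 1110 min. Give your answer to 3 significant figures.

M c_p dT/dt = ṁ c_p (T_in − T) + Q̇.
τ = M/ṁ = 596.23 min; T_ss = T_in + Q̇/(ṁ c_p) = 18.1 + 132/(2.65·3.43) = 32.622 °C.
Integrating: T(t) = T_ss + (T₀ − T_ss) e^(−t/τ).
T(1110) = 32.622 + (-19.522)·e^(−1110/596.23) = 32.622 + (-19.522)·0.15541 = 29.588 °C.

29.6 °C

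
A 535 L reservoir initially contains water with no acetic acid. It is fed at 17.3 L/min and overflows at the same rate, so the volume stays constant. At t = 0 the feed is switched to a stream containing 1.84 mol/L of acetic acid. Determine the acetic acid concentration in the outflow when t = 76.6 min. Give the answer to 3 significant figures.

Mass balance on the solute (V constant): V dC/dt = Q(C_in − C).
Time constant τ = V/Q = 535/17.3 = 30.925 min.
Integrating: C(t) = C_in + (C₀ − C_in) e^(−t/τ).
C(76.6) = 1.84 + (0 − 1.84)·e^(−76.6/30.925) = 1.84 + (-1.8400)·0.083997 = 1.6854 mol/L.

1.69 mol/L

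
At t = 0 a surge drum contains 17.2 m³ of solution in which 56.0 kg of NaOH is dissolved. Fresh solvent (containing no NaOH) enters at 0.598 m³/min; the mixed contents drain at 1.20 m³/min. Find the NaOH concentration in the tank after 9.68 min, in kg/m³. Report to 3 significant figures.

Total volume: dV/dt = Q_in − Q_out = -0.60200 m³/min, so V(t) = 17.2 − 0.60200 t and V(9.68) = 11.373 m³.
Species balance (pure solvent in): dm/dt = −Q_out · m/V(t).
dm/m = −Q_out dt/(V₀ − 0.60200 t); integrating gives ln(m/m₀) = −(Q_out/(Q_in−Q_out)) ln(V/V₀).
m = m₀ (V₀/V)^(Q_out/(Q_in−Q_out)) = 56.0 × (17.2/11.373)^(-1.9934) = 24.550 kg.
C = m/V = 24.550/11.373 = 2.1587 kg/m³.

2.16 kg/m³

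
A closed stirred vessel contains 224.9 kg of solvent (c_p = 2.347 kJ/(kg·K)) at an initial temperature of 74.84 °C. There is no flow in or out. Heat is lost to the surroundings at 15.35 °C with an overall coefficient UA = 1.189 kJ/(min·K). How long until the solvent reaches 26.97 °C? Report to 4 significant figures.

725.0 min

M c_p dT/dt = −UA(T − T_amb).
τ = M c_p/UA = 443.936 min; T_ss = T_amb = 15.3500 °C.
T(t) = T_ss + (T₀ − T_ss)e^(−t/τ); set T = 26.97:
t = −τ ln[(T − T_ss)/(T₀ − T_ss)] = −443.936 · ln(0.195327) = 724.984 min.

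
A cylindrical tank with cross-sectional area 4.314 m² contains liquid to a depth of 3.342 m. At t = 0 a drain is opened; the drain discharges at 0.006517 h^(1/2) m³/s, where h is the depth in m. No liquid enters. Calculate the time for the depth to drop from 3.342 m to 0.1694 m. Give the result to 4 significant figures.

1875 s

A dh/dt = −Q_out = −0.006517 √h.
∫ h^(−1/2) dh = −(0.006517/A) ∫ dt, giving 2√h = 2√h₀ − (0.006517/A) t.
t = 2A(√h₀ − √h)/0.006517 = 2·4.314·(√3.342 − √0.1694)/0.006517
  = 8.62800 × (1.82811 − 0.411582) / 0.006517 = 1875.38 s.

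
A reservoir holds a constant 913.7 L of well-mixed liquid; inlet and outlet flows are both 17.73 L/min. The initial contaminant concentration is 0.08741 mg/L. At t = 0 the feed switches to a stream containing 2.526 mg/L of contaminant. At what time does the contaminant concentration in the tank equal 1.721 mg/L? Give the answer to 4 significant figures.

57.12 min

Accumulation = in − out for the solute gives V dC/dt = Q(C_in − C), so τ = V/Q = 51.5341 min.
C(t) = C_in + (C₀ − C_in) e^(−t/τ). Set C = 1.721 and solve for t:
e^(−t/τ) = (C − C_in)/(C₀ − C_in) = (1.721 − 2.526)/(0.08741 − 2.526) = 0.330109
t = −τ ln(…) = 51.5341 × 1.10833 = 57.1170 min.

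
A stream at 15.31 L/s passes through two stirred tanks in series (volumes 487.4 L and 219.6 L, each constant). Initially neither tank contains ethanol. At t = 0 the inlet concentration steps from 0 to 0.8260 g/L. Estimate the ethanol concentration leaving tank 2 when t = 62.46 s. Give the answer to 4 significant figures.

Time constants: τᵢ = Vᵢ/Q for each well-mixed tank.
τ₁ = 487.4/15.31 = 31.8354 s; τ₂ = 219.6/15.31 = 14.3436 s.
Tank 1: C₁ = C_in(1 − e^(−t/τ₁)). Tank 2 (τ₁ ≠ τ₂): C₂ = C_in[1 − (τ₁ e^(−t/τ₁) − τ₂ e^(−t/τ₂))/(τ₁ − τ₂)].
At t = 62.46: e^(−t/τ₁) = 0.140582, e^(−t/τ₂) = 0.0128480.
C₂ = 0.8260·[1 − (31.8354·0.140582 − 14.3436·0.0128480)/(17.4918)] = 0.8260·0.754675 = 0.623361 g/L.

0.6234 g/L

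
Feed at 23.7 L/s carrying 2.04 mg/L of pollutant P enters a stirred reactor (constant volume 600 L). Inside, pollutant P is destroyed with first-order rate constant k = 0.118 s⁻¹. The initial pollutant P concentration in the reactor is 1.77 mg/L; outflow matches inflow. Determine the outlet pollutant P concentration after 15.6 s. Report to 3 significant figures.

0.619 mg/L

V dC/dt = Q(C_in − C) − k V C.
This is linear with rate a = Q/V + k = 0.15750 s⁻¹.
C_ss = Q C_in/(Q + kV) = 0.51162 mg/L; C(t) = C_ss + (C₀ − C_ss) e^(−a t).
C(15.6) = 0.51162 + (1.2584)·e^(−0.15750·15.6) = 0.51162 + (1.2584)·0.085692 = 0.61945 mg/L.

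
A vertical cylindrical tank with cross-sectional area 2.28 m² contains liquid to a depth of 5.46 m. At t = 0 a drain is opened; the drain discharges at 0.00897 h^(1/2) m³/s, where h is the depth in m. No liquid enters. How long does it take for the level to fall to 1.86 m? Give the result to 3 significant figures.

With no inflow, A dh/dt = −0.00897 √h.
Separate and integrate: 2(√h − √h₀) = −(0.00897/A) t.
t = 2A(√h₀ − √h)/0.00897 = 2·2.28·(√5.46 − √1.86)/0.00897
  = 4.5600 × (2.3367 − 1.3638) / 0.00897 = 494.56 s.

495 s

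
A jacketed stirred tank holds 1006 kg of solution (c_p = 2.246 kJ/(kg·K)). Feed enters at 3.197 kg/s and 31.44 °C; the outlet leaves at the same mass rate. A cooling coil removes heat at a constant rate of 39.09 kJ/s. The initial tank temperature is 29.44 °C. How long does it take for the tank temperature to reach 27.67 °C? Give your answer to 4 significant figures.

M c_p dT/dt = ṁ c_p (T_in − T) − Q̇.
τ = M/ṁ = 314.670 s; T_ss = T_in − Q̇/(ṁ c_p) = 25.9961 °C.
T(t) = T_ss + (T₀ − T_ss) e^(−t/τ). Set T = 27.67:
e^(−t/τ) = (27.67 − 25.9961)/(29.44 − 25.9961) = 0.486054
t = −314.670 · ln(0.486054) = 227.014 s.

227.0 s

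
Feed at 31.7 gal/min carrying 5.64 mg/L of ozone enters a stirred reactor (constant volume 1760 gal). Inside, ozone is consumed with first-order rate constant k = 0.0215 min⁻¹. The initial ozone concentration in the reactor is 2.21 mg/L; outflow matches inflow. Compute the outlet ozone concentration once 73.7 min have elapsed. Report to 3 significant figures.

V dC/dt = Q(C_in − C) − k V C.
This is linear with rate a = Q/V + k = 0.039511 min⁻¹.
C_ss = Q C_in/(Q + kV) = 2.5710 mg/L; C(t) = C_ss + (C₀ − C_ss) e^(−a t).
C(73.7) = 2.5710 + (-0.36101)·e^(−0.039511·73.7) = 2.5710 + (-0.36101)·0.054368 = 2.5514 mg/L.

2.55 mg/L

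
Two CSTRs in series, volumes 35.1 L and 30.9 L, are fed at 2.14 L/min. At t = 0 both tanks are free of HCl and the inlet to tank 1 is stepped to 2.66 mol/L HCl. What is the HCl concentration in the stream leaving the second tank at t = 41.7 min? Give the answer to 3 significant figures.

Each tank obeys Vᵢ dCᵢ/dt = Q(Cᵢ₋₁ − Cᵢ), so τᵢ = Vᵢ/Q.
τ₁ = 35.1/2.14 = 16.402 min; τ₂ = 30.9/2.14 = 14.439 min.
Tank 1: C₁ = C_in(1 − e^(−t/τ₁)). Tank 2 (τ₁ ≠ τ₂): C₂ = C_in[1 − (τ₁ e^(−t/τ₁) − τ₂ e^(−t/τ₂))/(τ₁ − τ₂)].
At t = 41.7: e^(−t/τ₁) = 0.078678, e^(−t/τ₂) = 0.055690.
C₂ = 2.66·[1 − (16.402·0.078678 − 14.439·0.055690)/(1.9626)] = 2.66·0.75219 = 2.0008 mol/L.

2.00 mol/L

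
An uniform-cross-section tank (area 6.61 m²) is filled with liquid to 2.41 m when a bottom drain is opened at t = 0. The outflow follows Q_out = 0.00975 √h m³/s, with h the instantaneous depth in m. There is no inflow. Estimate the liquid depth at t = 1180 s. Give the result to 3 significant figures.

With no inflow, A dh/dt = −0.00975 √h.
This is separable: 2 d(√h)/dt = −0.00975/A, so √h = √h₀ − (0.00975/(2A)) t.
√h = √2.41 − 0.00975·1180/(2·6.61) = 1.5524 − 0.87027 = 0.68215.
h = 0.68215² = 0.46532 m.

0.465 m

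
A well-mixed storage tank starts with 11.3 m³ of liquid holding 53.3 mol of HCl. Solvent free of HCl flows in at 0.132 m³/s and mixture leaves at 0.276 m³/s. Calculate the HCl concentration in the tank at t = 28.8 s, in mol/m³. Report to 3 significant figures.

3.10 mol/m³

Let m(t) be the amount of HCl. Volume: V(t) = V₀ + (Q_in − Q_out) t = 11.3 − 0.14400 t; V(28.8) = 7.1528 m³.
Solute balance: dm/dt = 0 − Q_out C = −Q_out m/V(t).
dm/m = −Q_out dt/(V₀ − 0.14400 t); integrating gives ln(m/m₀) = −(Q_out/(Q_in−Q_out)) ln(V/V₀).
m = m₀ (V₀/V)^(Q_out/(Q_in−Q_out)) = 53.3 × (11.3/7.1528)^(-1.9167) = 22.186 mol.
C = m/V = 22.186/7.1528 = 3.1017 mol/m³.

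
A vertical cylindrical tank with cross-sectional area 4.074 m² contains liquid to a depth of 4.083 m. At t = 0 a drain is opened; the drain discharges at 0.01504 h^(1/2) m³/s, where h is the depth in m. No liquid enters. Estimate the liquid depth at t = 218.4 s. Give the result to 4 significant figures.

A dh/dt = −Q_out = −0.01504 √h.
Separate and integrate: 2(√h − √h₀) = −(0.01504/A) t.
√h = √4.083 − 0.01504·218.4/(2·4.074) = 2.02064 − 0.403134 = 1.61751.
h = 1.61751² = 2.61634 m.

2.616 m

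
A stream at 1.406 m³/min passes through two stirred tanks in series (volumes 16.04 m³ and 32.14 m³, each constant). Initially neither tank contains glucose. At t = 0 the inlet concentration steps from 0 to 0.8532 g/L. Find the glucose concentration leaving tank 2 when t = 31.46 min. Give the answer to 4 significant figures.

0.4770 g/L

Each tank obeys Vᵢ dCᵢ/dt = Q(Cᵢ₋₁ − Cᵢ), so τᵢ = Vᵢ/Q.
τ₁ = 16.04/1.406 = 11.4083 min; τ₂ = 32.14/1.406 = 22.8592 min.
Tank 1: C₁ = C_in(1 − e^(−t/τ₁)). Tank 2 (τ₁ ≠ τ₂): C₂ = C_in[1 − (τ₁ e^(−t/τ₁) − τ₂ e^(−t/τ₂))/(τ₁ − τ₂)].
At t = 31.46: e^(−t/τ₁) = 0.0634405, e^(−t/τ₂) = 0.252523.
C₂ = 0.8532·[1 − (11.4083·0.0634405 − 22.8592·0.252523)/(-11.4509)] = 0.8532·0.559099 = 0.477023 g/L.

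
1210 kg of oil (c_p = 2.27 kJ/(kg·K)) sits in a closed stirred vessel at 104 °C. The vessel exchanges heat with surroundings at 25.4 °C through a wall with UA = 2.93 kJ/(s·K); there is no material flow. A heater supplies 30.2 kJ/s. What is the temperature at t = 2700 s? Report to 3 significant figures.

Lumped-capacitance energy balance: M c_p dT/dt = UA(T_amb − T) + Q̇.
dT/dt = (T_ss − T)/τ with T_ss = T_amb + Q̇/UA = 25.4 + 30.2/2.93 = 35.707 °C, τ = M c_p/UA = 1210·2.27/2.93 = 937.44 s.
T approaches T_ss exponentially: T(t) = T_ss + (T₀ − T_ss) e^(−t/τ).
T(2700) = 35.707 + (68.293)·0.056124 = 39.540 °C.

39.5 °C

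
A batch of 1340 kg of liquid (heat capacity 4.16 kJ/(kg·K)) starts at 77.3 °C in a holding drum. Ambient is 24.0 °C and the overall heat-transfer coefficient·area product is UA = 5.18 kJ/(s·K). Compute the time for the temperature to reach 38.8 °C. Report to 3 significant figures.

Energy balance: M c_p dT/dt = −UA(T − T_amb).
τ = M c_p/UA = 1076.1 s; T_ss = T_amb = 24.000 °C.
T(t) = T_ss + (T₀ − T_ss)e^(−t/τ); set T = 38.8:
t = −τ ln[(T − T_ss)/(T₀ − T_ss)] = −1076.1 · ln(0.27767) = 1378.9 s.

1380 s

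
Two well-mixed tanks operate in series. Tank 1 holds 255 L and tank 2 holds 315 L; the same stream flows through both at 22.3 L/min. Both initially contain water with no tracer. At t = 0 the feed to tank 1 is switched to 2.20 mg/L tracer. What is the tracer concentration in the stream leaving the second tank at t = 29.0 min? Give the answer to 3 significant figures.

1.46 mg/L

Time constants: τᵢ = Vᵢ/Q for each well-mixed tank.
τ₁ = 255/22.3 = 11.435 min; τ₂ = 315/22.3 = 14.126 min.
Tank 1: C₁ = C_in(1 − e^(−t/τ₁)). Tank 2 (τ₁ ≠ τ₂): C₂ = C_in[1 − (τ₁ e^(−t/τ₁) − τ₂ e^(−t/τ₂))/(τ₁ − τ₂)].
At t = 29.0: e^(−t/τ₁) = 0.079176, e^(−t/τ₂) = 0.12835.
C₂ = 2.20·[1 − (11.435·0.079176 − 14.126·0.12835)/(-2.6906)] = 2.20·0.66268 = 1.4579 mg/L.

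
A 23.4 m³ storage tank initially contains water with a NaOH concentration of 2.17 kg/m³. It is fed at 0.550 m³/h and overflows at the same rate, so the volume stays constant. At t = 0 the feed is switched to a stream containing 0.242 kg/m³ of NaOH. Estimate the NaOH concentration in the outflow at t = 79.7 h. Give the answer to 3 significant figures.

0.538 kg/m³

Unsteady species balance (constant V, well mixed): V dC/dt = Q(C_in − C).
Time constant τ = V/Q = 23.4/0.550 = 42.545 h.
C approaches C_in exponentially: C(t) = C_in + (C₀ − C_in) e^(−t/τ).
C(79.7) = 0.242 + (2.17 − 0.242)·e^(−79.7/42.545) = 0.242 + (1.9280)·0.15362 = 0.53817 kg/m³.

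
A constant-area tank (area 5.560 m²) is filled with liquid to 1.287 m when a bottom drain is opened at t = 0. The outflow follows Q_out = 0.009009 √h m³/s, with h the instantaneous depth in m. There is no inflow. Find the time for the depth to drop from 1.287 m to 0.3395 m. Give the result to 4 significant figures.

A dh/dt = −Q_out = −0.009009 √h.
Separate and integrate: 2(√h − √h₀) = −(0.009009/A) t.
t = 2A(√h₀ − √h)/0.009009 = 2·5.560·(√1.287 − √0.3395)/0.009009
  = 11.1200 × (1.13446 − 0.582666) / 0.009009 = 681.091 s.

681.1 s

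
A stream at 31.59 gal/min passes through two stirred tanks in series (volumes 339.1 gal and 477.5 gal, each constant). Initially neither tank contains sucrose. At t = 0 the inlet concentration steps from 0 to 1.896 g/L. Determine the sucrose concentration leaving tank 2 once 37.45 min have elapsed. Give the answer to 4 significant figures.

1.489 g/L

Species balance on tank i: dCᵢ/dt = (Cᵢ₋₁ − Cᵢ)/τᵢ with τᵢ = Vᵢ/Q.
τ₁ = 339.1/31.59 = 10.7344 min; τ₂ = 477.5/31.59 = 15.1155 min.
Tank 1: C₁ = C_in(1 − e^(−t/τ₁)). Tank 2 (τ₁ ≠ τ₂): C₂ = C_in[1 − (τ₁ e^(−t/τ₁) − τ₂ e^(−t/τ₂))/(τ₁ − τ₂)].
At t = 37.45: e^(−t/τ₁) = 0.0305381, e^(−t/τ₂) = 0.0839459.
C₂ = 1.896·[1 − (10.7344·0.0305381 − 15.1155·0.0839459)/(-4.38113)] = 1.896·0.785197 = 1.48873 g/L.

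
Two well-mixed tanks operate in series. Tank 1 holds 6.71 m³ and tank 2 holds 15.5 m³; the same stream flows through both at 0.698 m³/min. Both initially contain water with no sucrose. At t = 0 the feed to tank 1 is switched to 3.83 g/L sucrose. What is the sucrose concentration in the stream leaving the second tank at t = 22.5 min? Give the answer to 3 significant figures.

1.66 g/L

Species balance on tank i: dCᵢ/dt = (Cᵢ₋₁ − Cᵢ)/τᵢ with τᵢ = Vᵢ/Q.
τ₁ = 6.71/0.698 = 9.6132 min; τ₂ = 15.5/0.698 = 22.206 min.
Tank 1: C₁ = C_in(1 − e^(−t/τ₁)). Tank 2 (τ₁ ≠ τ₂): C₂ = C_in[1 − (τ₁ e^(−t/τ₁) − τ₂ e^(−t/τ₂))/(τ₁ − τ₂)].
At t = 22.5: e^(−t/τ₁) = 0.096276, e^(−t/τ₂) = 0.36305.
C₂ = 3.83·[1 − (9.6132·0.096276 − 22.206·0.36305)/(-12.593)] = 3.83·0.43331 = 1.6596 g/L.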